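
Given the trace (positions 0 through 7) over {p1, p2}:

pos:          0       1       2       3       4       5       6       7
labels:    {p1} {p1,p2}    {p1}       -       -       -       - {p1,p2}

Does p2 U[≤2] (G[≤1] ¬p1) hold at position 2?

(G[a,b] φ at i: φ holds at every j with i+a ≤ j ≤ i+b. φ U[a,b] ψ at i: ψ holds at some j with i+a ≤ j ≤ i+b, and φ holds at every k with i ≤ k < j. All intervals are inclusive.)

No

Need some j in [2,4] with G[≤1] ¬p1, and p2 at every k in [2,j-1].
  j=2: G[≤1] ¬p1 — fails at 2.
  j=3: G[≤1] ¬p1 holds, but p2 fails at k=2 → not this j.
  j=4: G[≤1] ¬p1 holds, but p2 fails at k=2 → not this j.
No j in the window works → until fails.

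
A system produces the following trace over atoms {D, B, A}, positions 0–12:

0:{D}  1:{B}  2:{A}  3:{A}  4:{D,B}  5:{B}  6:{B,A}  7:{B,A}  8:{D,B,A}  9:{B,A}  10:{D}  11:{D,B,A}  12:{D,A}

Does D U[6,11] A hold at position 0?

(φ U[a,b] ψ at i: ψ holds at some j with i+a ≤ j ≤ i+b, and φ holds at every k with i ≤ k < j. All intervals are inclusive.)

Does not hold

Need some j in [6,11] with A, and D at every k in [0,j-1].
  j=6: A holds, but D fails at k=1 → not this j.
  j=7: A holds, but D fails at k=1 → not this j.
  j=8: A holds, but D fails at k=1 → not this j.
  j=9: A holds, but D fails at k=1 → not this j.
  j=10: A false.
  j=11: A holds, but D fails at k=1 → not this j.
No j in the window works → until fails.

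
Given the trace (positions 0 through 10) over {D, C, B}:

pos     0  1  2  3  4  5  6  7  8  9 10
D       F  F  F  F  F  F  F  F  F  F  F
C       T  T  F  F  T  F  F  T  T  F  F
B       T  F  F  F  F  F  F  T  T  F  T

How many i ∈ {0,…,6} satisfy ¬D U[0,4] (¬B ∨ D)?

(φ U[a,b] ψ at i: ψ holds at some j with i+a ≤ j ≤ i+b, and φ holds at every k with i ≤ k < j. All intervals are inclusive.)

7

Evaluate at each i in [0,6]:
  i=0: ✓ (rhs at j=1; lhs holds on [0,0])
  i=1: ✓ (rhs at j=1)
  i=2: ✓ (rhs at j=2)
  i=3: ✓ (rhs at j=3)
  i=4: ✓ (rhs at j=4)
  i=5: ✓ (rhs at j=5)
  i=6: ✓ (rhs at j=6)
Positions where it holds: {0, 1, 2, 3, 4, 5, 6} → 7.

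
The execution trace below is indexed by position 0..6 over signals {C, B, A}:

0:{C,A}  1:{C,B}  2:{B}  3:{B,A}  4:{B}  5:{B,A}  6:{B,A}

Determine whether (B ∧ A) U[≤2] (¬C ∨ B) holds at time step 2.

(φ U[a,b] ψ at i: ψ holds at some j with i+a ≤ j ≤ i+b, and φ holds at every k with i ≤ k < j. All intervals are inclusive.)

Yes

Need some j in [2,4] with (¬C ∨ B), and (B ∧ A) at every k in [2,j-1].
  j=2: (¬C ∨ B) holds; no prefix to check → satisfied.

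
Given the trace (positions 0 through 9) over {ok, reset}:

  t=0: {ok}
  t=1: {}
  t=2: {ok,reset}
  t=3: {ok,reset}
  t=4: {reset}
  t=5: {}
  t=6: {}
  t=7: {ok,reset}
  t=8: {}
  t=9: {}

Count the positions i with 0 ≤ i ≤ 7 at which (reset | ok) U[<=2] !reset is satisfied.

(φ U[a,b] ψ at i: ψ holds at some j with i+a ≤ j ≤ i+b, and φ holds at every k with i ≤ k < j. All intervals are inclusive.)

Evaluate at each i in [0,7]:
  i=0: ✓ (rhs at j=0)
  i=1: ✓ (rhs at j=1)
  i=2: ✗ (no rhs in [2,4])
  i=3: ✓ (rhs at j=5; lhs holds on [3,4])
  i=4: ✓ (rhs at j=5; lhs holds on [4,4])
  i=5: ✓ (rhs at j=5)
  i=6: ✓ (rhs at j=6)
  i=7: ✓ (rhs at j=8; lhs holds on [7,7])
Positions where it holds: {0, 1, 3, 4, 5, 6, 7} → 7.

7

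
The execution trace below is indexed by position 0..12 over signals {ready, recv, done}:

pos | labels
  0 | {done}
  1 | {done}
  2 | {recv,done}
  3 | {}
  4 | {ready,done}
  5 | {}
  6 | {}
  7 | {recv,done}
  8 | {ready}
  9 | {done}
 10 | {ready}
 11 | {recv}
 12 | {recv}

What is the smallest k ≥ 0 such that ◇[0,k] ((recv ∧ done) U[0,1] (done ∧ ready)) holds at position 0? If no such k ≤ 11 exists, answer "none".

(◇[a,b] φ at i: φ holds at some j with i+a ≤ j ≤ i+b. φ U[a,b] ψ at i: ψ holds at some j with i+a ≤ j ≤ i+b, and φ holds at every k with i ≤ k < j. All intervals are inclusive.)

4

Scan j = 0,1,… for ((recv ∧ done) U[0,1] (done ∧ ready)):
  j=0: fails
  j=1: fails
  j=2: fails
  j=3: fails
  j=4: holds
First hit at j=4, so smallest k = 4-0 = 4.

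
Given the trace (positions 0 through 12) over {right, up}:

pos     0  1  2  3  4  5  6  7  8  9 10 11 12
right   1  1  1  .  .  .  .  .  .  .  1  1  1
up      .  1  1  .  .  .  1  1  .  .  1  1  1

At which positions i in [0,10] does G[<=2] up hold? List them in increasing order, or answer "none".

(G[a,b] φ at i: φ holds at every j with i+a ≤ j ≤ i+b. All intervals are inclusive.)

10

Evaluate at each i in [0,10]:
  i=0: ✗ (fails at j=0)
  i=1: ✗ (fails at j=3)
  i=2: ✗ (fails at j=3)
  i=3: ✗ (fails at j=3)
  i=4: ✗ (fails at j=4)
  i=5: ✗ (fails at j=5)
  i=6: ✗ (fails at j=8)
  i=7: ✗ (fails at j=8)
  i=8: ✗ (fails at j=8)
  i=9: ✗ (fails at j=9)
  i=10: ✓ (all of [10,12])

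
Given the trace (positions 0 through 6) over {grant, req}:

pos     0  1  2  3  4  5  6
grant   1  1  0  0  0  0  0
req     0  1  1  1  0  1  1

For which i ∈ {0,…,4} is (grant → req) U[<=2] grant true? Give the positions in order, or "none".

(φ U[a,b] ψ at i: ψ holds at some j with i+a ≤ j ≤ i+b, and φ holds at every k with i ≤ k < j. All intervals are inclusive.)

0, 1

Evaluate at each i in [0,4]:
  i=0: ✓ (rhs at j=0)
  i=1: ✓ (rhs at j=1)
  i=2: ✗ (no rhs in [2,4])
  i=3: ✗ (no rhs in [3,5])
  i=4: ✗ (no rhs in [4,6])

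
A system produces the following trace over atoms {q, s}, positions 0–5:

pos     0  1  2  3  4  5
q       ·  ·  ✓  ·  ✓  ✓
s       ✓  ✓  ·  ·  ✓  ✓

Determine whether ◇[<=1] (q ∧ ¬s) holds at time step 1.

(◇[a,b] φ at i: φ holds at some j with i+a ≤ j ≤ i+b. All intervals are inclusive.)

Check (q ∧ ¬s) at each j in [1,2]:
  j=1: false
  j=2: true
Found at j=2 → formula holds.

True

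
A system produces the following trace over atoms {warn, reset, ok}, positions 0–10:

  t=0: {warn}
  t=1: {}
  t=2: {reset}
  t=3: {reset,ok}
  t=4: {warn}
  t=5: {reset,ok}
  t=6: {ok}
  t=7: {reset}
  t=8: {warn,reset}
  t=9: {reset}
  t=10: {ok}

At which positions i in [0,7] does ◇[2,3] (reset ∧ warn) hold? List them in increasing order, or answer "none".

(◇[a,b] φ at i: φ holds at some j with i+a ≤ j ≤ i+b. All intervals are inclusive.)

Evaluate at each i in [0,7]:
  i=0: ✗ (none in [2,3])
  i=1: ✗ (none in [3,4])
  i=2: ✗ (none in [4,5])
  i=3: ✗ (none in [5,6])
  i=4: ✗ (none in [6,7])
  i=5: ✓ (witness j=8)
  i=6: ✓ (witness j=8)
  i=7: ✗ (none in [9,10])

5, 6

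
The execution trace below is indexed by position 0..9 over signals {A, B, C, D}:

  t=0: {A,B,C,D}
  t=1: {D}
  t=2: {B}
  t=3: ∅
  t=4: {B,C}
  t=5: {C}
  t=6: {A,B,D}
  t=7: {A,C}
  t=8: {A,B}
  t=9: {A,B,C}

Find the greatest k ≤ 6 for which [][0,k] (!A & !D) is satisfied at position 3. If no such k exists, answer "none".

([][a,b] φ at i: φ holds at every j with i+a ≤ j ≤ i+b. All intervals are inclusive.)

2

(!A & !D) must hold from j=3 onward; find where it first fails.
  j=3: holds
  j=4: holds
  j=5: holds
  j=6: fails
Holds on [3,5], so largest k = 2.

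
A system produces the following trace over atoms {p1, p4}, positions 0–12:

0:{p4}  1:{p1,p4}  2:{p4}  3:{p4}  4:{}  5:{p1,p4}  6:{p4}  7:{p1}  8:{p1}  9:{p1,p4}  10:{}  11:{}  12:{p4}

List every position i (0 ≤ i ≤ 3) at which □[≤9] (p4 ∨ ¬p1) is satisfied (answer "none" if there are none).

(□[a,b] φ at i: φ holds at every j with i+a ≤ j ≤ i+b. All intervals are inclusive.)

Evaluate at each i in [0,3]:
  i=0: ✗ (fails at j=7)
  i=1: ✗ (fails at j=7)
  i=2: ✗ (fails at j=7)
  i=3: ✗ (fails at j=7)

none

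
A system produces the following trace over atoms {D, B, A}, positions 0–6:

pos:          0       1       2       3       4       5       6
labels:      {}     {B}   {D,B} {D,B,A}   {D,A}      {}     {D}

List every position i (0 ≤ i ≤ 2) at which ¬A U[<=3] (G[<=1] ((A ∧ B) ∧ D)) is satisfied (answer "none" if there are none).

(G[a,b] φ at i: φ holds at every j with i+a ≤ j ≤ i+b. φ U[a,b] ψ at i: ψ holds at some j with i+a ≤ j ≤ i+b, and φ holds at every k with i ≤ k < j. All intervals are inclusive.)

none

Evaluate at each i in [0,2]:
  i=0: ✗ (no rhs in [0,3])
  i=1: ✗ (no rhs in [1,4])
  i=2: ✗ (no rhs in [2,5])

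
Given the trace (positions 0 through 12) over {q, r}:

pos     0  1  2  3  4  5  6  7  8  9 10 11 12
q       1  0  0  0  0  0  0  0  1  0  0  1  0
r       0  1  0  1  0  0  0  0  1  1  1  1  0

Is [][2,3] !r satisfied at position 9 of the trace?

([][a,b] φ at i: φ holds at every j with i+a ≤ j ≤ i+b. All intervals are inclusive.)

Check !r at every j in [11,12]:
  j=11: false
  j=12: true
Fails at j=11 → formula fails.

Does not hold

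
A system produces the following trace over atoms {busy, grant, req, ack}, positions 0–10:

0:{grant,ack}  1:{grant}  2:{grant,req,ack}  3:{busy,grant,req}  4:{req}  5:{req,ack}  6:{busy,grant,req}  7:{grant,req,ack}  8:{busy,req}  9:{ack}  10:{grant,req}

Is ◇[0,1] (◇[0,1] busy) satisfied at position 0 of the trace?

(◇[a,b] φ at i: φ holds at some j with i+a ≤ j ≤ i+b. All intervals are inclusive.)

Does not hold

Check ◇[0,1] busy at each j in [0,1]:
  j=0: fails (none in [0,1])
  j=1: fails (none in [1,2])
No position in the window satisfies it → formula fails.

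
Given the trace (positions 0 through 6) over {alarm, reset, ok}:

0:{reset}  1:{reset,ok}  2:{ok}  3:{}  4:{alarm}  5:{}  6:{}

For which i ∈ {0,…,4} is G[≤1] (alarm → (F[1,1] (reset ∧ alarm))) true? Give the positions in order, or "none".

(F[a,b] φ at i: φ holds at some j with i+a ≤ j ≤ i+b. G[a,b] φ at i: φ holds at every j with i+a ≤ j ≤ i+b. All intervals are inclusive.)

Evaluate at each i in [0,4]:
  i=0: ✓ (all of [0,1])
  i=1: ✓ (all of [1,2])
  i=2: ✓ (all of [2,3])
  i=3: ✗ (fails at j=4)
  i=4: ✗ (fails at j=4)

0, 1, 2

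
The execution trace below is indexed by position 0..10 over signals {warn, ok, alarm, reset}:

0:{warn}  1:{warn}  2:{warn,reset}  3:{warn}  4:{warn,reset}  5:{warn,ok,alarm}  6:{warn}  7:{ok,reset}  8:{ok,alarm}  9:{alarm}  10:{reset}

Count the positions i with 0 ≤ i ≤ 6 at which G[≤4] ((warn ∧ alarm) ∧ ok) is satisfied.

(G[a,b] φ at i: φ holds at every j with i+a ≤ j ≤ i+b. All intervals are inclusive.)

0

Evaluate at each i in [0,6]:
  i=0: ✗ (fails at j=0)
  i=1: ✗ (fails at j=1)
  i=2: ✗ (fails at j=2)
  i=3: ✗ (fails at j=3)
  i=4: ✗ (fails at j=4)
  i=5: ✗ (fails at j=6)
  i=6: ✗ (fails at j=6)
Positions where it holds: {} → 0.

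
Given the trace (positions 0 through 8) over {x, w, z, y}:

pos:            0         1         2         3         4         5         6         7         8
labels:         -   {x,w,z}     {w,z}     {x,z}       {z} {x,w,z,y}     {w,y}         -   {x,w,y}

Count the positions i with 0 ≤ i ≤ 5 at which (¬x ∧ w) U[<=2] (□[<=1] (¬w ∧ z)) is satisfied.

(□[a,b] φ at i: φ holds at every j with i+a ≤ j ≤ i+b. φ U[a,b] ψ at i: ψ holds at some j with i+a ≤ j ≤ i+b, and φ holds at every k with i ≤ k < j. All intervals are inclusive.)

2

Evaluate at each i in [0,5]:
  i=0: ✗ (no rhs in [0,2])
  i=1: ✗ (lhs fails at k=1 before rhs at j=3)
  i=2: ✓ (rhs at j=3; lhs holds on [2,2])
  i=3: ✓ (rhs at j=3)
  i=4: ✗ (no rhs in [4,6])
  i=5: ✗ (no rhs in [5,7])
Positions where it holds: {2, 3} → 2.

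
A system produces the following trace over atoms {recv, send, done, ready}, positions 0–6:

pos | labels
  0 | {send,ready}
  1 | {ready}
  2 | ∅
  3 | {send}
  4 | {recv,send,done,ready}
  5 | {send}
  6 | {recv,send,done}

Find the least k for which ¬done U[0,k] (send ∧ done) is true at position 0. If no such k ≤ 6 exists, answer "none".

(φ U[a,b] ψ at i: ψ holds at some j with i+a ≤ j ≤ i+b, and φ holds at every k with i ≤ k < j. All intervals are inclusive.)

4

Need earliest j ≥ 0 with (send ∧ done), and ¬done at every k in [0,j-1].
  j=0: rhs fails.
  j=1: rhs fails.
  j=2: rhs fails.
  j=3: rhs fails.
  j=4: rhs holds; lhs holds on [0,3]. k = 4.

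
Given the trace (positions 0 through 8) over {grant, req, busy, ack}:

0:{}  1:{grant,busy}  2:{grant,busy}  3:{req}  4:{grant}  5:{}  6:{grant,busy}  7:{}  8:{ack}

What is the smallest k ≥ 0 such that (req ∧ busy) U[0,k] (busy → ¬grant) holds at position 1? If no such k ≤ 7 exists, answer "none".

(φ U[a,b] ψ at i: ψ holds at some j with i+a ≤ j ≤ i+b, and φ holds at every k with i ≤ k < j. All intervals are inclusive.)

none

Need earliest j ≥ 1 with (busy → ¬grant), and (req ∧ busy) at every k in [1,j-1].
  j=1: rhs fails.
  j=2: rhs fails.
  j=3: rhs holds but lhs fails at k=1.
  j=4: rhs holds but lhs fails at k=1.
  j=5: rhs holds but lhs fails at k=1.
  j=6: rhs fails.
  j=7: rhs holds but lhs fails at k=1.
  j=8: rhs holds but lhs fails at k=1.
No witness within the range → none.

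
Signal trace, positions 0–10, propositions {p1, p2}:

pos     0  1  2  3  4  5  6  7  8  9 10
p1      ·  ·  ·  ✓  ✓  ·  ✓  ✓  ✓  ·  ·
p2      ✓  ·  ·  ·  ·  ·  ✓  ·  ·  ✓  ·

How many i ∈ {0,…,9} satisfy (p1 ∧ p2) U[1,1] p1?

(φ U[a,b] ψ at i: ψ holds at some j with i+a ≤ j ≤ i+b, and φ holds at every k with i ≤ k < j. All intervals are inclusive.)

1

Evaluate at each i in [0,9]:
  i=0: ✗ (no rhs in [1,1])
  i=1: ✗ (no rhs in [2,2])
  i=2: ✗ (lhs fails at k=2 before rhs at j=3)
  i=3: ✗ (lhs fails at k=3 before rhs at j=4)
  i=4: ✗ (no rhs in [5,5])
  i=5: ✗ (lhs fails at k=5 before rhs at j=6)
  i=6: ✓ (rhs at j=7; lhs holds on [6,6])
  i=7: ✗ (lhs fails at k=7 before rhs at j=8)
  i=8: ✗ (no rhs in [9,9])
  i=9: ✗ (no rhs in [10,10])
Positions where it holds: {6} → 1.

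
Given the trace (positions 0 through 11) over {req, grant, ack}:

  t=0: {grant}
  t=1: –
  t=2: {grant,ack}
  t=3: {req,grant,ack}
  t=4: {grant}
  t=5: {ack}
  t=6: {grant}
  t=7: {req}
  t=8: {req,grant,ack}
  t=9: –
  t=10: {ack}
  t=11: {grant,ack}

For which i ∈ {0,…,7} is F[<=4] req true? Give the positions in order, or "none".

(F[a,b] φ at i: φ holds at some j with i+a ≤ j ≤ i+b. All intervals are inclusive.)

Evaluate at each i in [0,7]:
  i=0: ✓ (witness j=3)
  i=1: ✓ (witness j=3)
  i=2: ✓ (witness j=3)
  i=3: ✓ (witness j=3)
  i=4: ✓ (witness j=7)
  i=5: ✓ (witness j=7)
  i=6: ✓ (witness j=7)
  i=7: ✓ (witness j=7)

0, 1, 2, 3, 4, 5, 6, 7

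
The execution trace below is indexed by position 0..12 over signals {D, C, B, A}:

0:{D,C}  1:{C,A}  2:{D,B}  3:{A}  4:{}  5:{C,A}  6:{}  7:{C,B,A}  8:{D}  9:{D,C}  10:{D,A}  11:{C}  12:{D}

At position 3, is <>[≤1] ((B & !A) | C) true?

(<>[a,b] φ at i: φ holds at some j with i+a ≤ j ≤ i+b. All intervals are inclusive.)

Check ((B & !A) | C) at each j in [3,4]:
  j=3: false
  j=4: false
No position in the window satisfies it → formula fails.

No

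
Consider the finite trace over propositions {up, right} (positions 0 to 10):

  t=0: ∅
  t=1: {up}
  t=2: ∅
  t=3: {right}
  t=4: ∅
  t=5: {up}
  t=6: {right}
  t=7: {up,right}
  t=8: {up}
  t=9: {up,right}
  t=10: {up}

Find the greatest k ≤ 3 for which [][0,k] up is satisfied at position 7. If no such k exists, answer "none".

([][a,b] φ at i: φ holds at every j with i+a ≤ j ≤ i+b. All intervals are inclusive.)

up must hold from j=7 onward; find where it first fails.
  j=7: holds
  j=8: holds
  j=9: holds
  j=10: holds
Holds through j=10; largest k = 3.

3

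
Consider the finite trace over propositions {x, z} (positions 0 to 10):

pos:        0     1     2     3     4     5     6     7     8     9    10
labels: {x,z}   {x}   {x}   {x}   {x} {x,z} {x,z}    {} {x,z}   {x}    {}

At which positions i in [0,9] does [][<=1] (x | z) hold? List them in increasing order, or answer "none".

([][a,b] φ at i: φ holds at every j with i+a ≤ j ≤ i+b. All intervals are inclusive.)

0, 1, 2, 3, 4, 5, 8

Evaluate at each i in [0,9]:
  i=0: ✓ (all of [0,1])
  i=1: ✓ (all of [1,2])
  i=2: ✓ (all of [2,3])
  i=3: ✓ (all of [3,4])
  i=4: ✓ (all of [4,5])
  i=5: ✓ (all of [5,6])
  i=6: ✗ (fails at j=7)
  i=7: ✗ (fails at j=7)
  i=8: ✓ (all of [8,9])
  i=9: ✗ (fails at j=10)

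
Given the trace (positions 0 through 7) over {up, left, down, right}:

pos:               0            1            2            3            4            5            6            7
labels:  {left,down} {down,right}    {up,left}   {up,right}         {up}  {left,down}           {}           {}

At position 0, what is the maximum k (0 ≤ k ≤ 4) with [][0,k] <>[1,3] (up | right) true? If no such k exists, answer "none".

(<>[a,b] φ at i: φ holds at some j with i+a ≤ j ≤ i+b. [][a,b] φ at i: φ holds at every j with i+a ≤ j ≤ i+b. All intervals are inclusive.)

<>[1,3] (up | right) must hold from j=0 onward; find where it first fails.
  j=0: holds
  j=1: holds
  j=2: holds
  j=3: holds
  j=4: fails
Holds on [0,3], so largest k = 3.

3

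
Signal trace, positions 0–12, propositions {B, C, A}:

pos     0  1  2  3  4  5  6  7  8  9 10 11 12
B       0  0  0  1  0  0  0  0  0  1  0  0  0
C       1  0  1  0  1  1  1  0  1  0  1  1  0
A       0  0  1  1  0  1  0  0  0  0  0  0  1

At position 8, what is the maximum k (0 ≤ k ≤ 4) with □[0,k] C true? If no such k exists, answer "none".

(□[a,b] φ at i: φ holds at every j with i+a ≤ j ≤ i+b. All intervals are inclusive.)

C must hold from j=8 onward; find where it first fails.
  j=8: holds
  j=9: fails
Holds on [8,8], so largest k = 0.

0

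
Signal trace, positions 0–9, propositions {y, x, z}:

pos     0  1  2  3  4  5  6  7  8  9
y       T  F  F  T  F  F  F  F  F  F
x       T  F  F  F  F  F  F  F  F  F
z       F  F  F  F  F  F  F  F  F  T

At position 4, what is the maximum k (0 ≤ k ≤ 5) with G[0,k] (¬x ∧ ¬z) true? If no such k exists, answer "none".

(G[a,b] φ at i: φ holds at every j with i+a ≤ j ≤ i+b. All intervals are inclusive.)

4

(¬x ∧ ¬z) must hold from j=4 onward; find where it first fails.
  j=4: holds
  j=5: holds
  j=6: holds
  j=7: holds
  j=8: holds
  j=9: fails
Holds on [4,8], so largest k = 4.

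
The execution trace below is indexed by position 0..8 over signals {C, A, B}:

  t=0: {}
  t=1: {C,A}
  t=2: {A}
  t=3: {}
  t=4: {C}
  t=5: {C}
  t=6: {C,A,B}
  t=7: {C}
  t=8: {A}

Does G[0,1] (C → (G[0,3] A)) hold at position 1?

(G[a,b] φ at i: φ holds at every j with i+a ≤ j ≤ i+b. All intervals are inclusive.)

Check (C → (G[0,3] A)) at every j in [1,2]:
  j=1: antecedent true; consequent fails at 3 → ✗
  j=2: antecedent false → ✓
Fails at j=1 → formula fails.

Does not hold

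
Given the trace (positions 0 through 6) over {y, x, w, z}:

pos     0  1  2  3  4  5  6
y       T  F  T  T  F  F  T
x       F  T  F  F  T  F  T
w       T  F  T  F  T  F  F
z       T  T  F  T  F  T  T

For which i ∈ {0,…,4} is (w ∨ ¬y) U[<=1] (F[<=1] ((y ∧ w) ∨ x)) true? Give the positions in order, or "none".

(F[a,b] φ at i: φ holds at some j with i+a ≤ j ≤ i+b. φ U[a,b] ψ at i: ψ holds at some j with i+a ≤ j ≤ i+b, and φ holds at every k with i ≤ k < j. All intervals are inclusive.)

0, 1, 2, 3, 4

Evaluate at each i in [0,4]:
  i=0: ✓ (rhs at j=0)
  i=1: ✓ (rhs at j=1)
  i=2: ✓ (rhs at j=2)
  i=3: ✓ (rhs at j=3)
  i=4: ✓ (rhs at j=4)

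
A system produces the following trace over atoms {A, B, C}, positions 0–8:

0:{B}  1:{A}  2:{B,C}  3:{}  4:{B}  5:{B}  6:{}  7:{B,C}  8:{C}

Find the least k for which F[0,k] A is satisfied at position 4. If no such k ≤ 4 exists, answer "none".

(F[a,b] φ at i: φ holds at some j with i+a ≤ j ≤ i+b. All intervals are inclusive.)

none

Scan j = 4,5,… for A:
  j=4: fails
  j=5: fails
  j=6: fails
  j=7: fails
  j=8: fails
No j in [4,8] satisfies it → none.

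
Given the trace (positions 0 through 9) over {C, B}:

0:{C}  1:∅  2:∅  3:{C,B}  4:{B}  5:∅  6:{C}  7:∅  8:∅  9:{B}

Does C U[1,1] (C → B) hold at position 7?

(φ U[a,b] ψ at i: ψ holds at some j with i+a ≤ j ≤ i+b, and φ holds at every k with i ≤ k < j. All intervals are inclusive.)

No

Need some j in [8,8] with (C → B), and C at every k in [7,j-1].
  j=8: (C → B) holds, but C fails at k=7 → not this j.
No j in the window works → until fails.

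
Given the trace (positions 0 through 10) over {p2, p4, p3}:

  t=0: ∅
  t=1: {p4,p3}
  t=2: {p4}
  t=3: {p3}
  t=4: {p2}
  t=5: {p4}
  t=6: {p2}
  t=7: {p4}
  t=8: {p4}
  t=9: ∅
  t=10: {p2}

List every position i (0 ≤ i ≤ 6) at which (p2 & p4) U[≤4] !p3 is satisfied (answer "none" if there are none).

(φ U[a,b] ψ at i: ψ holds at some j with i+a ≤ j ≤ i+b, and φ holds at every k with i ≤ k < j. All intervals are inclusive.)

0, 2, 4, 5, 6

Evaluate at each i in [0,6]:
  i=0: ✓ (rhs at j=0)
  i=1: ✗ (lhs fails at k=1 before rhs at j=2)
  i=2: ✓ (rhs at j=2)
  i=3: ✗ (lhs fails at k=3 before rhs at j=4)
  i=4: ✓ (rhs at j=4)
  i=5: ✓ (rhs at j=5)
  i=6: ✓ (rhs at j=6)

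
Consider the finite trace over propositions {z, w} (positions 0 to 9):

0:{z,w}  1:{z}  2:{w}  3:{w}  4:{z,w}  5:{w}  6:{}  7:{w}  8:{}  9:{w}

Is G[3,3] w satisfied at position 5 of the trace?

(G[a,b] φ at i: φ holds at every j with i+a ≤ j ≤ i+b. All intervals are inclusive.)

No

Check w at every j in [8,8]:
  j=8: false
Fails at j=8 → formula fails.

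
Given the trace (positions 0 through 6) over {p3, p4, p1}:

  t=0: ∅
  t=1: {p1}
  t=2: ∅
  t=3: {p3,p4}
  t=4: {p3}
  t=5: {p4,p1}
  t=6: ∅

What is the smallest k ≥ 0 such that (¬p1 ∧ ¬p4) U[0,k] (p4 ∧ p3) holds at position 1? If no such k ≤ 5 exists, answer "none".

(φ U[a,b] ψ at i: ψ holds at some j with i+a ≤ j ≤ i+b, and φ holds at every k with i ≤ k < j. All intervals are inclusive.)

Need earliest j ≥ 1 with (p4 ∧ p3), and (¬p1 ∧ ¬p4) at every k in [1,j-1].
  j=1: rhs fails.
  j=2: rhs fails.
  j=3: rhs holds but lhs fails at k=1.
  j=4: rhs fails.
  j=5: rhs fails.
  j=6: rhs fails.
No witness within the range → none.

none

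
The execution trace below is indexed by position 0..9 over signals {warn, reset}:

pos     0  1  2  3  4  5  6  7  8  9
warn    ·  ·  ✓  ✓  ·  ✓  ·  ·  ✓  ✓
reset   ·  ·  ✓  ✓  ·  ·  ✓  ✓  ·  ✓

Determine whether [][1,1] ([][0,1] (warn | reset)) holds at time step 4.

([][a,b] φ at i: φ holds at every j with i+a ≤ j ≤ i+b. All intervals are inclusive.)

Check [][0,1] (warn | reset) at every j in [5,5]:
  j=5: holds on [5,6]
All positions satisfy it → formula holds.

Yes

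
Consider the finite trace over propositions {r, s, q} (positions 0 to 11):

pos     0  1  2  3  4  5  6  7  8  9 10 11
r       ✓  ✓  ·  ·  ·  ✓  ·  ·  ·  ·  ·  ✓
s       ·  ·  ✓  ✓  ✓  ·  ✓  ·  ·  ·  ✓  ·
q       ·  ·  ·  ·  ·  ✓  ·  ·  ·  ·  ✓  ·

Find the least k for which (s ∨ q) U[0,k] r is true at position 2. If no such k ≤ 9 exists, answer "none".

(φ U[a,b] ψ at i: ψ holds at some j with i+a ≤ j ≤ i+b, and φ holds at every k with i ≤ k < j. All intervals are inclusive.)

3

Need earliest j ≥ 2 with r, and (s ∨ q) at every k in [2,j-1].
  j=2: rhs fails.
  j=3: rhs fails.
  j=4: rhs fails.
  j=5: rhs holds; lhs holds on [2,4]. k = 3.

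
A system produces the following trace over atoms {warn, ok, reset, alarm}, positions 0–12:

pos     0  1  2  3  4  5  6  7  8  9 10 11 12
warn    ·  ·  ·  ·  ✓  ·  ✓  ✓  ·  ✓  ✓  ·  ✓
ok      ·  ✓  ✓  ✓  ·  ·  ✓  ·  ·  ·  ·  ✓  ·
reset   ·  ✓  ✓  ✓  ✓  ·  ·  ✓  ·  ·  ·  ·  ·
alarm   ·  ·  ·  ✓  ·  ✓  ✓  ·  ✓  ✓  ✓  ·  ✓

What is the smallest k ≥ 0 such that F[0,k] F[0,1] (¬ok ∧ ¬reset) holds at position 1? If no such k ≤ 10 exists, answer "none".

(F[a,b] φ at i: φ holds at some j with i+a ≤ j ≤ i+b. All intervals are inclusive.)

3

Scan j = 1,2,… for F[0,1] (¬ok ∧ ¬reset):
  j=1: fails
  j=2: fails
  j=3: fails
  j=4: holds
First hit at j=4, so smallest k = 4-1 = 3.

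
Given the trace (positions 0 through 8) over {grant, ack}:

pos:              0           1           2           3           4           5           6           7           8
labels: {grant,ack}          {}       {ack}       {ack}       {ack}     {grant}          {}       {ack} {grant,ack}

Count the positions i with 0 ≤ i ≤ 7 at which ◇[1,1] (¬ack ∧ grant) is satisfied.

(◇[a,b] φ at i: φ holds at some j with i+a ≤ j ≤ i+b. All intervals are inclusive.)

Evaluate at each i in [0,7]:
  i=0: ✗ (none in [1,1])
  i=1: ✗ (none in [2,2])
  i=2: ✗ (none in [3,3])
  i=3: ✗ (none in [4,4])
  i=4: ✓ (witness j=5)
  i=5: ✗ (none in [6,6])
  i=6: ✗ (none in [7,7])
  i=7: ✗ (none in [8,8])
Positions where it holds: {4} → 1.

1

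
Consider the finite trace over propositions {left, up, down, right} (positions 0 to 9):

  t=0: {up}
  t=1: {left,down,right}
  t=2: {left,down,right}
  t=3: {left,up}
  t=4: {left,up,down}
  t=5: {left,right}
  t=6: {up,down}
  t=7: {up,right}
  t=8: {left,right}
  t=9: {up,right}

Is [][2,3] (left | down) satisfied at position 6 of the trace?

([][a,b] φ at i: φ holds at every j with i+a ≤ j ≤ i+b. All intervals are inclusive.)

Check (left | down) at every j in [8,9]:
  j=8: true
  j=9: false
Fails at j=9 → formula fails.

False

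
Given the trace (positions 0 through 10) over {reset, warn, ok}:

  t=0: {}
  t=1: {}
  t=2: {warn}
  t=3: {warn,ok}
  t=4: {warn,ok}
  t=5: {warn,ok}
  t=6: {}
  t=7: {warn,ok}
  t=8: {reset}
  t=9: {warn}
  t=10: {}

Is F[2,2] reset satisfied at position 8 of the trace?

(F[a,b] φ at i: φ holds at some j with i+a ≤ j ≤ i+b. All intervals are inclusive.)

False

Check reset at each j in [10,10]:
  j=10: false
No position in the window satisfies it → formula fails.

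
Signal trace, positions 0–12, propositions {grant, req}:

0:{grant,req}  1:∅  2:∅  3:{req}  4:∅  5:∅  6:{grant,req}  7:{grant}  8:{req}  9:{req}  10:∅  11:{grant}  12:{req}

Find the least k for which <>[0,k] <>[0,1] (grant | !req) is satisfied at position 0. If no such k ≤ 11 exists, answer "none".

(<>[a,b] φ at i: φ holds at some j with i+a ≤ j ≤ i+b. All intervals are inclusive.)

Scan j = 0,1,… for <>[0,1] (grant | !req):
  j=0: holds
First hit at j=0, so smallest k = 0-0 = 0.

0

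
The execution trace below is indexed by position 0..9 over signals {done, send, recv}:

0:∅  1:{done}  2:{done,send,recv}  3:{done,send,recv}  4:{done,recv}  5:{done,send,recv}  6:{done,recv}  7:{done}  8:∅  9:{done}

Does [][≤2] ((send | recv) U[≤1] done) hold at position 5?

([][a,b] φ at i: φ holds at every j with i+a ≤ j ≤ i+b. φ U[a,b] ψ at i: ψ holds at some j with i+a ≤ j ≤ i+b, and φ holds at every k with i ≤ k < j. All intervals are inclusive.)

Check ((send | recv) U[≤1] done) at every j in [5,7]:
  j=5: holds
  j=6: holds
  j=7: holds
All positions satisfy it → formula holds.

Holds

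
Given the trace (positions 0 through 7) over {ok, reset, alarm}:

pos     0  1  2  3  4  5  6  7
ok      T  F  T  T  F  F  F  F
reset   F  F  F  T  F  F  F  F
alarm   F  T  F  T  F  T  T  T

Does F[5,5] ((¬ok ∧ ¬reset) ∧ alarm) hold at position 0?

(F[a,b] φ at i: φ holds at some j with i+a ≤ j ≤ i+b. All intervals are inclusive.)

Yes

Check ((¬ok ∧ ¬reset) ∧ alarm) at each j in [5,5]:
  j=5: true
Found at j=5 → formula holds.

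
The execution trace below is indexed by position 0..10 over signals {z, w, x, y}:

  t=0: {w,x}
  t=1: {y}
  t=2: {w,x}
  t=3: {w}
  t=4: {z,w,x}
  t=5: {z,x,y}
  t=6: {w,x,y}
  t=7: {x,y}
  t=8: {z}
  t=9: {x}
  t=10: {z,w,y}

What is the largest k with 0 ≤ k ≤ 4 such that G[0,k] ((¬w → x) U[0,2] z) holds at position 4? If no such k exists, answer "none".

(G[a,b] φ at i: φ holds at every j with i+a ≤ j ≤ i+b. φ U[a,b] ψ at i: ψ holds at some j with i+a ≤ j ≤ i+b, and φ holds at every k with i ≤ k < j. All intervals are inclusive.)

((¬w → x) U[0,2] z) must hold from j=4 onward; find where it first fails.
  j=4: holds
  j=5: holds
  j=6: holds
  j=7: holds
  j=8: holds
Holds through j=8; largest k = 4.

4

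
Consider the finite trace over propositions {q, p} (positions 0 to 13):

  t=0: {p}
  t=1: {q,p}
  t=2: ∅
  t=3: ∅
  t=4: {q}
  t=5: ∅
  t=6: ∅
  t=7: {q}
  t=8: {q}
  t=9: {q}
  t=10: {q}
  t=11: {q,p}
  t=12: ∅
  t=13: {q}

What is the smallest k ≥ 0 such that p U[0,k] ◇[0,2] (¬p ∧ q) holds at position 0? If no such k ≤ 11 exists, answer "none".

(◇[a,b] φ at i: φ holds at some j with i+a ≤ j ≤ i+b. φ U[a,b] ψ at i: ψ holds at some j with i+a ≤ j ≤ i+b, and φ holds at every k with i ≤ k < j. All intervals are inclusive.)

Need earliest j ≥ 0 with ◇[0,2] (¬p ∧ q), and p at every k in [0,j-1].
  j=0: rhs fails.
  j=1: rhs fails.
  j=2: rhs holds; lhs holds on [0,1]. k = 2.

2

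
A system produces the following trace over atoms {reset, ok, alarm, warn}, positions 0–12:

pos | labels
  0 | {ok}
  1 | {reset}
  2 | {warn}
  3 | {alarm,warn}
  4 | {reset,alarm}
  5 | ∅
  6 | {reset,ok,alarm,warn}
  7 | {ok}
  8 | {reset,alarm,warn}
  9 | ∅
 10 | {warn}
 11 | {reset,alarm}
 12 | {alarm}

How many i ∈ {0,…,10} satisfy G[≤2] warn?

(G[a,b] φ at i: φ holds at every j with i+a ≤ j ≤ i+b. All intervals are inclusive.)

Evaluate at each i in [0,10]:
  i=0: ✗ (fails at j=0)
  i=1: ✗ (fails at j=1)
  i=2: ✗ (fails at j=4)
  i=3: ✗ (fails at j=4)
  i=4: ✗ (fails at j=4)
  i=5: ✗ (fails at j=5)
  i=6: ✗ (fails at j=7)
  i=7: ✗ (fails at j=7)
  i=8: ✗ (fails at j=9)
  i=9: ✗ (fails at j=9)
  i=10: ✗ (fails at j=11)
Positions where it holds: {} → 0.

0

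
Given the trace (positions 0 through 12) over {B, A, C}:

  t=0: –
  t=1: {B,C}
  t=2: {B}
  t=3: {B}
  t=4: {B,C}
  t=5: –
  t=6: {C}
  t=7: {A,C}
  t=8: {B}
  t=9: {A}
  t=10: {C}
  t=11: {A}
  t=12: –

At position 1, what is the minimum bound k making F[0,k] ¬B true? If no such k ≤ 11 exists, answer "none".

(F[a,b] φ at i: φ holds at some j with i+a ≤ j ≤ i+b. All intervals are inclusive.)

Scan j = 1,2,… for ¬B:
  j=1: fails
  j=2: fails
  j=3: fails
  j=4: fails
  j=5: holds
First hit at j=5, so smallest k = 5-1 = 4.

4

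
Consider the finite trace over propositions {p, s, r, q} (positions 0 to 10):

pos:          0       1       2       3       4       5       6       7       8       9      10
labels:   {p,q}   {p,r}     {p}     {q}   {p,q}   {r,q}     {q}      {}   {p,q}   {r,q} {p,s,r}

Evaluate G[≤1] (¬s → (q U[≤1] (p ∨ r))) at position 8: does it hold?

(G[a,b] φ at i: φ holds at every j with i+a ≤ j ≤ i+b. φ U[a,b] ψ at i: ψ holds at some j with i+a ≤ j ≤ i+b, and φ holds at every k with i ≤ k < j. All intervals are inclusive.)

Check (¬s → (q U[≤1] (p ∨ r))) at every j in [8,9]:
  j=8: antecedent true; consequent holds → ✓
  j=9: antecedent true; consequent holds → ✓
All positions satisfy it → formula holds.

Holds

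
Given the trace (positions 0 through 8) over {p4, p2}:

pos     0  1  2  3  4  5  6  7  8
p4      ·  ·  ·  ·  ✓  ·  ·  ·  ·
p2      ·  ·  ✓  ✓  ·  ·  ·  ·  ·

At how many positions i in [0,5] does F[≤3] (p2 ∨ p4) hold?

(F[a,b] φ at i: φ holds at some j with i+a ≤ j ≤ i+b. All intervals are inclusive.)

5

Evaluate at each i in [0,5]:
  i=0: ✓ (witness j=2)
  i=1: ✓ (witness j=2)
  i=2: ✓ (witness j=2)
  i=3: ✓ (witness j=3)
  i=4: ✓ (witness j=4)
  i=5: ✗ (none in [5,8])
Positions where it holds: {0, 1, 2, 3, 4} → 5.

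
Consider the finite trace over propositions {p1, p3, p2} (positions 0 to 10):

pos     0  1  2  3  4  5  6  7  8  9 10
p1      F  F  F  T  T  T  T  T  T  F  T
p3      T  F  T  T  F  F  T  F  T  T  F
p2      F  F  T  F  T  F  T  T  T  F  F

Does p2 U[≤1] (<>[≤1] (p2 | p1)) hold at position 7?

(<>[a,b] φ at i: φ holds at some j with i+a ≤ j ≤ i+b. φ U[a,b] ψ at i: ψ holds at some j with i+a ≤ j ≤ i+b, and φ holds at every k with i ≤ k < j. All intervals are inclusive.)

Need some j in [7,8] with <>[≤1] (p2 | p1), and p2 at every k in [7,j-1].
  j=7: <>[≤1] (p2 | p1) holds; no prefix to check → satisfied.

Yes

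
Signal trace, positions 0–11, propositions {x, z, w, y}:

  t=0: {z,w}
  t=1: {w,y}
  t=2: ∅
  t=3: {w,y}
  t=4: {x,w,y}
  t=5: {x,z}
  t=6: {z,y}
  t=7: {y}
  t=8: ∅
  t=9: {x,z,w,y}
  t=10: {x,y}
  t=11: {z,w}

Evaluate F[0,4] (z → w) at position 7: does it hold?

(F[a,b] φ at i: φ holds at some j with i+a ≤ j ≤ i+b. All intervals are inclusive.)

Check (z → w) at each j in [7,11]:
  j=7: true
  j=8: true
  j=9: true
  j=10: true
  j=11: true
Found at j=7 → formula holds.

True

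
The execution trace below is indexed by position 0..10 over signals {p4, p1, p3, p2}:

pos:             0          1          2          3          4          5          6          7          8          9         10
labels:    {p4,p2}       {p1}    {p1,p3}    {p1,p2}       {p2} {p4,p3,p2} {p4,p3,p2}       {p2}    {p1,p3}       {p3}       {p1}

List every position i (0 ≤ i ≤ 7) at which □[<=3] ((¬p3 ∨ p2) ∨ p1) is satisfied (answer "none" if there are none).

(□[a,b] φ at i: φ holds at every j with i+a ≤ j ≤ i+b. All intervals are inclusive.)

Evaluate at each i in [0,7]:
  i=0: ✓ (all of [0,3])
  i=1: ✓ (all of [1,4])
  i=2: ✓ (all of [2,5])
  i=3: ✓ (all of [3,6])
  i=4: ✓ (all of [4,7])
  i=5: ✓ (all of [5,8])
  i=6: ✗ (fails at j=9)
  i=7: ✗ (fails at j=9)

0, 1, 2, 3, 4, 5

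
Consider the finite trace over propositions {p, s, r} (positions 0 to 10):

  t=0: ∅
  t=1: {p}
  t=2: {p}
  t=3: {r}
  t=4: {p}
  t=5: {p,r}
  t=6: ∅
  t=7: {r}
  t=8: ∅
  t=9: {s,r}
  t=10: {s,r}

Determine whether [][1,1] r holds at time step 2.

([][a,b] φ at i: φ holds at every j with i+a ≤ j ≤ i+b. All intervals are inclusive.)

Check r at every j in [3,3]:
  j=3: true
All positions satisfy it → formula holds.

True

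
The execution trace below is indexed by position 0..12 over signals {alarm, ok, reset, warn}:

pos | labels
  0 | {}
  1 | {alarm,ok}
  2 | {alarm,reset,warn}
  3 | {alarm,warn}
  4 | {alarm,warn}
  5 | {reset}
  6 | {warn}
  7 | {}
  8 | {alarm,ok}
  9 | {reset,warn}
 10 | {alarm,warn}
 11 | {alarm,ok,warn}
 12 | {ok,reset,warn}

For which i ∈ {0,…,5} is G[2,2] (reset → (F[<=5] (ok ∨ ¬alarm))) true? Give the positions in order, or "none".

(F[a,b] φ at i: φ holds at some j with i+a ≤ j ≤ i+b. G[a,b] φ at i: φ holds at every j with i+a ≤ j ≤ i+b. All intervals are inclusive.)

Evaluate at each i in [0,5]:
  i=0: ✓ (all of [2,2])
  i=1: ✓ (all of [3,3])
  i=2: ✓ (all of [4,4])
  i=3: ✓ (all of [5,5])
  i=4: ✓ (all of [6,6])
  i=5: ✓ (all of [7,7])

0, 1, 2, 3, 4, 5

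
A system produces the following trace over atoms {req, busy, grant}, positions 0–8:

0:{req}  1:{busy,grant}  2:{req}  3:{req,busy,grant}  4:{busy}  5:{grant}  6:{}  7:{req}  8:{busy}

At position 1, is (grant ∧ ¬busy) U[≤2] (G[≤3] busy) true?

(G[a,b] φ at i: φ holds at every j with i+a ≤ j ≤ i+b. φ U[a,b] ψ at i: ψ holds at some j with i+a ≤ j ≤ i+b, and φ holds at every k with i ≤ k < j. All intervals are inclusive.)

Need some j in [1,3] with G[≤3] busy, and (grant ∧ ¬busy) at every k in [1,j-1].
  j=1: G[≤3] busy — fails at 2.
  j=2: G[≤3] busy — fails at 2.
  j=3: G[≤3] busy — fails at 5.
No j in the window works → until fails.

Does not hold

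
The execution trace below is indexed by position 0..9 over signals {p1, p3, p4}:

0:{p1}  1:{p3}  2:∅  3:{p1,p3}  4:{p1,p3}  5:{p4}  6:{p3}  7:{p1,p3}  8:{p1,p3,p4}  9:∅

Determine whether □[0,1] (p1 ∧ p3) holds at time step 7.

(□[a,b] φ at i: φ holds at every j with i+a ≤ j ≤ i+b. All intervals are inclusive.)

Check (p1 ∧ p3) at every j in [7,8]:
  j=7: true
  j=8: true
All positions satisfy it → formula holds.

Holds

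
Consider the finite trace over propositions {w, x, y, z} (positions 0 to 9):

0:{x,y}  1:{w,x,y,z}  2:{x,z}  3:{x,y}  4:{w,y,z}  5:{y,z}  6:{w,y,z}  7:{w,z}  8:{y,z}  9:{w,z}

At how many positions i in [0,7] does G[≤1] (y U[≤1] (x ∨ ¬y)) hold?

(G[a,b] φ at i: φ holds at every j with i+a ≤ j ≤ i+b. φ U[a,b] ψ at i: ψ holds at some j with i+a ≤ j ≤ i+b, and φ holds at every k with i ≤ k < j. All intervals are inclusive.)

Evaluate at each i in [0,7]:
  i=0: ✓ (all of [0,1])
  i=1: ✓ (all of [1,2])
  i=2: ✓ (all of [2,3])
  i=3: ✗ (fails at j=4)
  i=4: ✗ (fails at j=4)
  i=5: ✗ (fails at j=5)
  i=6: ✓ (all of [6,7])
  i=7: ✓ (all of [7,8])
Positions where it holds: {0, 1, 2, 6, 7} → 5.

5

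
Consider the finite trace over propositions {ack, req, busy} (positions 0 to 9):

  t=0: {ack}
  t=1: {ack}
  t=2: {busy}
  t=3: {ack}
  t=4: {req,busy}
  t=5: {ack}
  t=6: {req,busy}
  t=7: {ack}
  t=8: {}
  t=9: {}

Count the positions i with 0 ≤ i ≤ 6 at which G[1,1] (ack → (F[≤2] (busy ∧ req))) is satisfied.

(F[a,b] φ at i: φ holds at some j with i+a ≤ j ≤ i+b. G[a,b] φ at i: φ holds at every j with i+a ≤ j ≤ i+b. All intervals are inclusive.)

Evaluate at each i in [0,6]:
  i=0: ✗ (fails at j=1)
  i=1: ✓ (all of [2,2])
  i=2: ✓ (all of [3,3])
  i=3: ✓ (all of [4,4])
  i=4: ✓ (all of [5,5])
  i=5: ✓ (all of [6,6])
  i=6: ✗ (fails at j=7)
Positions where it holds: {1, 2, 3, 4, 5} → 5.

5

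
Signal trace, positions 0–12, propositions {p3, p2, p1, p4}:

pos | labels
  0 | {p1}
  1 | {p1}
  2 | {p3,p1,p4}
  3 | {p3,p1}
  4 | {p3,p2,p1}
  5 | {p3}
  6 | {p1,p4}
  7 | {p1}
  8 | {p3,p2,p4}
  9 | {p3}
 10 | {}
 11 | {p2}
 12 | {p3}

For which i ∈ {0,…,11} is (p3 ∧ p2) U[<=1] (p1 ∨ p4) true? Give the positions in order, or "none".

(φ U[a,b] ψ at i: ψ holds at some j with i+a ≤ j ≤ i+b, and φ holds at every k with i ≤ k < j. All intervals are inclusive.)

0, 1, 2, 3, 4, 6, 7, 8

Evaluate at each i in [0,11]:
  i=0: ✓ (rhs at j=0)
  i=1: ✓ (rhs at j=1)
  i=2: ✓ (rhs at j=2)
  i=3: ✓ (rhs at j=3)
  i=4: ✓ (rhs at j=4)
  i=5: ✗ (lhs fails at k=5 before rhs at j=6)
  i=6: ✓ (rhs at j=6)
  i=7: ✓ (rhs at j=7)
  i=8: ✓ (rhs at j=8)
  i=9: ✗ (no rhs in [9,10])
  i=10: ✗ (no rhs in [10,11])
  i=11: ✗ (no rhs in [11,12])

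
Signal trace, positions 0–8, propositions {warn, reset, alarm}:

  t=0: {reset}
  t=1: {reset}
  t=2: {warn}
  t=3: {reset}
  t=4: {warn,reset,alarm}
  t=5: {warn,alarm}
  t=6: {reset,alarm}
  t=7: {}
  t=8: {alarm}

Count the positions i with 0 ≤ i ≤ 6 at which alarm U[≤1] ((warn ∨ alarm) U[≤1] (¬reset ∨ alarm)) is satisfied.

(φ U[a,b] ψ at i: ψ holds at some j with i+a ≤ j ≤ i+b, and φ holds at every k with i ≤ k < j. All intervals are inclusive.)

4

Evaluate at each i in [0,6]:
  i=0: ✗ (no rhs in [0,1])
  i=1: ✗ (lhs fails at k=1 before rhs at j=2)
  i=2: ✓ (rhs at j=2)
  i=3: ✗ (lhs fails at k=3 before rhs at j=4)
  i=4: ✓ (rhs at j=4)
  i=5: ✓ (rhs at j=5)
  i=6: ✓ (rhs at j=6)
Positions where it holds: {2, 4, 5, 6} → 4.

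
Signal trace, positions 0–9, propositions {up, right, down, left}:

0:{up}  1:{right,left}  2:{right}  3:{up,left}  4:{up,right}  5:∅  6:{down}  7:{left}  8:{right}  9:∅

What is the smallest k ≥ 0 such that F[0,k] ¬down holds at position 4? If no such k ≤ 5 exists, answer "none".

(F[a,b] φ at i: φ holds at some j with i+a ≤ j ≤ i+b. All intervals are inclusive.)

Scan j = 4,5,… for ¬down:
  j=4: holds
First hit at j=4, so smallest k = 4-4 = 0.

0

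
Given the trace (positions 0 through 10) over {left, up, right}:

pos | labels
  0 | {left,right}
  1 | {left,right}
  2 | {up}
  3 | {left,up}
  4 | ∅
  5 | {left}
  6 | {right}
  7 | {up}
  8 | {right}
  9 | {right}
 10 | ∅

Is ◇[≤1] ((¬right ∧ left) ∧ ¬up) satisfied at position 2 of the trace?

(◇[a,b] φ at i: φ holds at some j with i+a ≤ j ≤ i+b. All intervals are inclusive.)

Check ((¬right ∧ left) ∧ ¬up) at each j in [2,3]:
  j=2: false
  j=3: false
No position in the window satisfies it → formula fails.

False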